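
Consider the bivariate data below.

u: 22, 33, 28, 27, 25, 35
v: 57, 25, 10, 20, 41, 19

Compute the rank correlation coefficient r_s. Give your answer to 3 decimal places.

-0.714

Rank u: 1, 5, 4, 3, 2, 6
Rank v: 6, 4, 1, 3, 5, 2
d = rank(u) − rank(v): -5, 1, 3, 0, -3, 4; Σd² = 60
ρ = 1 − 6Σd² / [n(n²−1)] = 1 − 6×60 / (6×35) = 1 − 360/210 ≈ -0.714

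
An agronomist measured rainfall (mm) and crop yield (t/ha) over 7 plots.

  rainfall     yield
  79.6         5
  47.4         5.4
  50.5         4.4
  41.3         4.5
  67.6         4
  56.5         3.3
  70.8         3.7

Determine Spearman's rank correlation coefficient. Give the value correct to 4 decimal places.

-0.2857

Rank rainfall: 7, 2, 3, 1, 5, 4, 6
Rank yield: 6, 7, 4, 5, 3, 1, 2
d = rank(rainfall) − rank(yield): 1, -5, -1, -4, 2, 3, 4; Σd² = 72
ρ = 1 − 6Σd² / [n(n²−1)] = 1 − 6×72 / (7×48) = 1 − 432/336 ≈ -0.2857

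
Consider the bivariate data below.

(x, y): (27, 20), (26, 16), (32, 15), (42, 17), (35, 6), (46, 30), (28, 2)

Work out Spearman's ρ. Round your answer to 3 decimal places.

Rank x: 2, 1, 4, 6, 5, 7, 3
Rank y: 6, 4, 3, 5, 2, 7, 1
d = rank(x) − rank(y): -4, -3, 1, 1, 3, 0, 2; Σd² = 40
ρ = 1 − 6Σd² / [n(n²−1)] = 1 − 6×40 / (7×48) = 1 − 240/336 ≈ 0.286

0.286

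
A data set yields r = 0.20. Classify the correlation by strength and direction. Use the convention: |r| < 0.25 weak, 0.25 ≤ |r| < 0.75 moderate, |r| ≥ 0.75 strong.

weak positive

r = 0.20 > 0 so the relationship is positive.
|r| = 0.20, which falls in the weak range.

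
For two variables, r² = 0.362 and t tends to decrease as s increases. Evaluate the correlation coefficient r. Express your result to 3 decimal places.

|r| = √0.362 = 0.602
The association is negative, so r = −0.602.

-0.602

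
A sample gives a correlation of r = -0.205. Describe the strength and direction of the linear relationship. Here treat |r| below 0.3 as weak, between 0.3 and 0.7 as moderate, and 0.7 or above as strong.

r = -0.205 < 0 so the relationship is negative.
|r| = 0.205, which falls in the weak range.

weak negative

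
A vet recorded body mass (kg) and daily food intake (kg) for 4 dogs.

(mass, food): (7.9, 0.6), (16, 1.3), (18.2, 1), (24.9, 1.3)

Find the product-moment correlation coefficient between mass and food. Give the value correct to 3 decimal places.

n = 4, Σx = 67, Σy = 4.2, Σx² = 1269.66, Σy² = 4.74, Σxy = 76.11
nΣxy − ΣxΣy = 304.44 − 281.4 = 23.04
nΣx² − (Σx)² = 5078.64 − 4489 = 589.64; nΣy² − (Σy)² = 18.96 − 17.64 = 1.32
r = 23.04 / √(589.64 × 1.32) = 23.04 / 27.8985 ≈ 0.826

0.826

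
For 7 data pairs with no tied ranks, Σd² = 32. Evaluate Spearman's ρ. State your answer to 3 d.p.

0.429

ρ = 1 − 6Σd² / [n(n²−1)] = 1 − 6×32 / (7×48)
  = 1 − 192/336 = 1 − 0.5714 ≈ 0.429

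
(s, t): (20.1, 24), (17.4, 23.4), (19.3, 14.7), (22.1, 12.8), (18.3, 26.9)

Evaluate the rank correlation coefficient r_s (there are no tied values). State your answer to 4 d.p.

-0.5000

Rank s: 4, 1, 3, 5, 2
Rank t: 4, 3, 2, 1, 5
d = rank(s) − rank(t): 0, -2, 1, 4, -3; Σd² = 30
ρ = 1 − 6Σd² / [n(n²−1)] = 1 − 6×30 / (5×24) = 1 − 180/120 ≈ -0.5000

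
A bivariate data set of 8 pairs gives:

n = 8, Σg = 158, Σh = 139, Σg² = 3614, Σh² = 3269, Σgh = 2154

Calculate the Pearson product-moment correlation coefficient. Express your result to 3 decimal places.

-0.911

r = (nΣgh − ΣgΣh) / √[(nΣg² − (Σg)²)(nΣh² − (Σh)²)]
Numerator: 8×2154 − 158×139 = -4730
Denominator: √[(28912 − 24964)(26152 − 19321)] = √[3948 × 6831] = 5193.1482
r = -4730 / 5193.1482 ≈ -0.911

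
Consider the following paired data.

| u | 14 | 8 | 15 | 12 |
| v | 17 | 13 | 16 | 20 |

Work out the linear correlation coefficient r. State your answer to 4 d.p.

n = 4, Σu = 49, Σv = 66, Σu² = 629, Σv² = 1114, Σuv = 822
nΣuv − ΣuΣv = 3288 − 3234 = 54
nΣu² − (Σu)² = 2516 − 2401 = 115; nΣv² − (Σv)² = 4456 − 4356 = 100
r = 54 / √(115 × 100) = 54 / 107.2381 ≈ 0.5036

0.5036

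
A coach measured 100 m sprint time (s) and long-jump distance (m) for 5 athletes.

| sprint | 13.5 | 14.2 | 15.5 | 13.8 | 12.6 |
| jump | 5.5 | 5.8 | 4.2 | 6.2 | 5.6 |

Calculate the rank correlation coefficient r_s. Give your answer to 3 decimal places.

-0.200

Rank sprint: 2, 4, 5, 3, 1
Rank jump: 2, 4, 1, 5, 3
d = rank(sprint) − rank(jump): 0, 0, 4, -2, -2; Σd² = 24
ρ = 1 − 6Σd² / [n(n²−1)] = 1 − 6×24 / (5×24) = 1 − 144/120 ≈ -0.200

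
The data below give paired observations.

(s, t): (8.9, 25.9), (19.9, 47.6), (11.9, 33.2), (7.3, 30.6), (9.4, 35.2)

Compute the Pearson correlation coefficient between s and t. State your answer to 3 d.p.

0.907

n = 5, Σs = 57.4, Σt = 172.5, Σs² = 758.48, Σt² = 6214.21, Σst = 2127.09
nΣst − ΣsΣt = 10635.45 − 9901.5 = 733.95
nΣs² − (Σs)² = 3792.4 − 3294.76 = 497.64; nΣt² − (Σt)² = 31071.05 − 29756.25 = 1314.8
r = 733.95 / √(497.64 × 1314.8) = 733.95 / 808.8863 ≈ 0.907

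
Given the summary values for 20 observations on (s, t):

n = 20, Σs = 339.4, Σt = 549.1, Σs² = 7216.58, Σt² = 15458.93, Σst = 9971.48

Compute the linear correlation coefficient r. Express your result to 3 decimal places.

r = (nΣst − ΣsΣt) / √[(nΣs² − (Σs)²)(nΣt² − (Σt)²)]
Numerator: 20×9971.48 − 339.4×549.1 = 13065.06
Denominator: √[(144331.6 − 115192.36)(309178.6 − 301510.81)] = √[29139.24 × 7667.79] = 14947.6946
r = 13065.06 / 14947.6946 ≈ 0.874

0.874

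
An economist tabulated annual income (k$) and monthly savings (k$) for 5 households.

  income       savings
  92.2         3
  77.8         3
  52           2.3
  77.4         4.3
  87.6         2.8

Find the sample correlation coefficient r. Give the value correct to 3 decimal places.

n = 5, Σx = 387, Σy = 15.4, Σx² = 30922.2, Σy² = 49.62, Σxy = 1207.7
nΣxy − ΣxΣy = 6038.5 − 5959.8 = 78.7
nΣx² − (Σx)² = 154611 − 149769 = 4842; nΣy² − (Σy)² = 248.1 − 237.16 = 10.94
r = 78.7 / √(4842 × 10.94) = 78.7 / 230.1553 ≈ 0.342

0.342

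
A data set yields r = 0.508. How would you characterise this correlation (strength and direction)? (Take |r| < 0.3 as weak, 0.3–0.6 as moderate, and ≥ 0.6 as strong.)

r = 0.508 > 0 so the relationship is positive.
|r| = 0.508, which falls in the moderate range.

moderate positive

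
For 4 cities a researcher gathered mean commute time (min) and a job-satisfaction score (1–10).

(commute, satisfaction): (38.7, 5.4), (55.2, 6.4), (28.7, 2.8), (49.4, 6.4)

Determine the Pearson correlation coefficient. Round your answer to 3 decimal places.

0.932

n = 4, Σx = 172, Σy = 21, Σx² = 7808.78, Σy² = 118.92, Σxy = 958.78
nΣxy − ΣxΣy = 3835.12 − 3612 = 223.12
nΣx² − (Σx)² = 31235.12 − 29584 = 1651.12; nΣy² − (Σy)² = 475.68 − 441 = 34.68
r = 223.12 / √(1651.12 × 34.68) = 223.12 / 239.2924 ≈ 0.932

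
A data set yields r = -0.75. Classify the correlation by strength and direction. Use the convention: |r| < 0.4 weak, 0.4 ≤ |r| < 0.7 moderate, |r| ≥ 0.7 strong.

strong negative

r = -0.75 < 0 so the relationship is negative.
|r| = 0.75, which falls in the strong range.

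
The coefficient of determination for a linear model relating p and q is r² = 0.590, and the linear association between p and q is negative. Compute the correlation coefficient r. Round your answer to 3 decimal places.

-0.768

|r| = √0.590 = 0.768
The association is negative, so r = −0.768.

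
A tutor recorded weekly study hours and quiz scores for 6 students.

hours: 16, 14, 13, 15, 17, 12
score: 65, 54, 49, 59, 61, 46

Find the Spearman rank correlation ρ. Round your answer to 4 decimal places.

Rank hours: 5, 3, 2, 4, 6, 1
Rank score: 6, 3, 2, 4, 5, 1
d = rank(hours) − rank(score): -1, 0, 0, 0, 1, 0; Σd² = 2
ρ = 1 − 6Σd² / [n(n²−1)] = 1 − 6×2 / (6×35) = 1 − 12/210 ≈ 0.9429

0.9429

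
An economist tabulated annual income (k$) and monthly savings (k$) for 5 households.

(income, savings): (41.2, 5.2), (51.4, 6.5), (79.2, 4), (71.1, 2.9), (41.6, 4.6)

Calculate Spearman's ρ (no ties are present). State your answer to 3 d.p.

-0.600

Rank income: 1, 3, 5, 4, 2
Rank savings: 4, 5, 2, 1, 3
d = rank(income) − rank(savings): -3, -2, 3, 3, -1; Σd² = 32
ρ = 1 − 6Σd² / [n(n²−1)] = 1 − 6×32 / (5×24) = 1 − 192/120 ≈ -0.600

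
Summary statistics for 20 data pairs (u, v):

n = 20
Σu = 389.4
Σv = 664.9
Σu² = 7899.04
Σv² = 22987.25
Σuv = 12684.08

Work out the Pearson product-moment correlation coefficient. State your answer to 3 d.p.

r = (nΣuv − ΣuΣv) / √[(nΣu² − (Σu)²)(nΣv² − (Σv)²)]
Numerator: 20×12684.08 − 389.4×664.9 = -5230.46
Denominator: √[(157980.8 − 151632.36)(459745 − 442092.01)] = √[6348.44 × 17652.99] = 10586.2622
r = -5230.46 / 10586.2622 ≈ -0.494

-0.494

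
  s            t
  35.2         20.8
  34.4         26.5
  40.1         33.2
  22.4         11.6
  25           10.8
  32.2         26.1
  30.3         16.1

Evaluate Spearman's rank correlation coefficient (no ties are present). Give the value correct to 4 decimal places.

0.8571

Rank s: 6, 5, 7, 1, 2, 4, 3
Rank t: 4, 6, 7, 2, 1, 5, 3
d = rank(s) − rank(t): 2, -1, 0, -1, 1, -1, 0; Σd² = 8
ρ = 1 − 6Σd² / [n(n²−1)] = 1 − 6×8 / (7×48) = 1 − 48/336 ≈ 0.8571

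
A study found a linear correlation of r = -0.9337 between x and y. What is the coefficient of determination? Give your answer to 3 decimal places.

0.872

r² = (-0.9337)² = 0.872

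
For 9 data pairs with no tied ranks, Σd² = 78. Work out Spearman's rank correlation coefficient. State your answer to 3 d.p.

ρ = 1 − 6Σd² / [n(n²−1)] = 1 − 6×78 / (9×80)
  = 1 − 468/720 = 1 − 0.6500 ≈ 0.350

0.350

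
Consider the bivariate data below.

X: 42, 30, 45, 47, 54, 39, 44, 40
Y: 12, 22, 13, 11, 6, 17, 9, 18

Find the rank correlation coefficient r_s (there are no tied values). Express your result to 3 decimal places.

Rank X: 4, 1, 6, 7, 8, 2, 5, 3
Rank Y: 4, 8, 5, 3, 1, 6, 2, 7
d = rank(X) − rank(Y): 0, -7, 1, 4, 7, -4, 3, -4; Σd² = 156
ρ = 1 − 6Σd² / [n(n²−1)] = 1 − 6×156 / (8×63) = 1 − 936/504 ≈ -0.857

-0.857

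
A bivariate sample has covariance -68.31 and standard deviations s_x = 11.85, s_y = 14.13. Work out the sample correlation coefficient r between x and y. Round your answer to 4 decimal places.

r = Cov(x,y) / (s_x · s_y) = -68.31 / (11.85 × 14.13)
  = -68.31 / 167.4405 ≈ -0.4080

-0.4080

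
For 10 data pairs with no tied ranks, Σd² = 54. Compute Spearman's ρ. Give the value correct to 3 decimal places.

ρ = 1 − 6Σd² / [n(n²−1)] = 1 − 6×54 / (10×99)
  = 1 − 324/990 = 1 − 0.3273 ≈ 0.673

0.673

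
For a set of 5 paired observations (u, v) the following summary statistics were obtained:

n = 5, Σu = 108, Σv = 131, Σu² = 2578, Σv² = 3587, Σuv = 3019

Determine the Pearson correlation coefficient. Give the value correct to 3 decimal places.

r = (nΣuv − ΣuΣv) / √[(nΣu² − (Σu)²)(nΣv² − (Σv)²)]
Numerator: 5×3019 − 108×131 = 947
Denominator: √[(12890 − 11664)(17935 − 17161)] = √[1226 × 774] = 974.1273
r = 947 / 974.1273 ≈ 0.972

0.972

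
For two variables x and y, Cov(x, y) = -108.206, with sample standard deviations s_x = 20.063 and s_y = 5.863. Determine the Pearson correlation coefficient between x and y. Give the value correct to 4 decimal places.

-0.9199

r = Cov(x,y) / (s_x · s_y) = -108.206 / (20.063 × 5.863)
  = -108.206 / 117.6294 ≈ -0.9199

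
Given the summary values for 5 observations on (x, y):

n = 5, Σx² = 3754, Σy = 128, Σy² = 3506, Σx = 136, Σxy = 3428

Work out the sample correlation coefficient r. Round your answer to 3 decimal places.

r = (nΣxy − ΣxΣy) / √[(nΣx² − (Σx)²)(nΣy² − (Σy)²)]
Numerator: 5×3428 − 136×128 = -268
Denominator: √[(18770 − 18496)(17530 − 16384)] = √[274 × 1146] = 560.3606
r = -268 / 560.3606 ≈ -0.478

-0.478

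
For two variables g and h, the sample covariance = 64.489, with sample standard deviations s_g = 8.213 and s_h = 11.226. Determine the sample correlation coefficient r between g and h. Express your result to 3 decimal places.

0.699

r = Cov(g,h) / (s_g · s_h) = 64.489 / (8.213 × 11.226)
  = 64.489 / 92.1991 ≈ 0.699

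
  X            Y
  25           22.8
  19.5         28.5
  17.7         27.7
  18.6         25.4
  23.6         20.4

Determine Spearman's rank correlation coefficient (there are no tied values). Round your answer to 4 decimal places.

-0.6000

Rank X: 5, 3, 1, 2, 4
Rank Y: 2, 5, 4, 3, 1
d = rank(X) − rank(Y): 3, -2, -3, -1, 3; Σd² = 32
ρ = 1 − 6Σd² / [n(n²−1)] = 1 − 6×32 / (5×24) = 1 − 192/120 ≈ -0.6000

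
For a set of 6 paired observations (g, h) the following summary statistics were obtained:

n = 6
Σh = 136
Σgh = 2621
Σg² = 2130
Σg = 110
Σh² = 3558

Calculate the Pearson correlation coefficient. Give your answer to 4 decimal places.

0.5500

r = (nΣgh − ΣgΣh) / √[(nΣg² − (Σg)²)(nΣh² − (Σh)²)]
Numerator: 6×2621 − 110×136 = 766
Denominator: √[(12780 − 12100)(21348 − 18496)] = √[680 × 2852] = 1392.6091
r = 766 / 1392.6091 ≈ 0.5500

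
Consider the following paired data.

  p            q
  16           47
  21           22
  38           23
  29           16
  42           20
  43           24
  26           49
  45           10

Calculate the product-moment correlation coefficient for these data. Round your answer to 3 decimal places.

-0.654

n = 8, Σp = 260, Σq = 211, Σp² = 9296, Σq² = 6955, Σpq = 6148
nΣpq − ΣpΣq = 49184 − 54860 = -5676
nΣp² − (Σp)² = 74368 − 67600 = 6768; nΣq² − (Σq)² = 55640 − 44521 = 11119
r = -5676 / √(6768 × 11119) = -5676 / 8674.8713 ≈ -0.654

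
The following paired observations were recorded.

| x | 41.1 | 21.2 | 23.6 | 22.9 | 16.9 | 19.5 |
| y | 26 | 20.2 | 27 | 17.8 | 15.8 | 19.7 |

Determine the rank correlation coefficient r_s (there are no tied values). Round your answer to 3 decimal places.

0.771

Rank x: 6, 3, 5, 4, 1, 2
Rank y: 5, 4, 6, 2, 1, 3
d = rank(x) − rank(y): 1, -1, -1, 2, 0, -1; Σd² = 8
ρ = 1 − 6Σd² / [n(n²−1)] = 1 − 6×8 / (6×35) = 1 − 48/210 ≈ 0.771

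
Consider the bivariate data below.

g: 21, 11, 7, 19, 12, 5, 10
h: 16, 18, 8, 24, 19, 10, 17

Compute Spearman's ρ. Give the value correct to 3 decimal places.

0.607

Rank g: 7, 4, 2, 6, 5, 1, 3
Rank h: 3, 5, 1, 7, 6, 2, 4
d = rank(g) − rank(h): 4, -1, 1, -1, -1, -1, -1; Σd² = 22
ρ = 1 − 6Σd² / [n(n²−1)] = 1 − 6×22 / (7×48) = 1 − 132/336 ≈ 0.607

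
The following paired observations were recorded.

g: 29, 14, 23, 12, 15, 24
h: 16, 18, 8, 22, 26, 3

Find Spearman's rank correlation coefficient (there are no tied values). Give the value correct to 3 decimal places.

Rank g: 6, 2, 4, 1, 3, 5
Rank h: 3, 4, 2, 5, 6, 1
d = rank(g) − rank(h): 3, -2, 2, -4, -3, 4; Σd² = 58
ρ = 1 − 6Σd² / [n(n²−1)] = 1 − 6×58 / (6×35) = 1 − 348/210 ≈ -0.657

-0.657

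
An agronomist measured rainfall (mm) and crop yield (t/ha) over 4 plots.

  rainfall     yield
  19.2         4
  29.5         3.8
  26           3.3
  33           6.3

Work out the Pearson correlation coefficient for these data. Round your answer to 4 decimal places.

0.5989

n = 4, Σx = 107.7, Σy = 17.4, Σx² = 3003.89, Σy² = 81.02, Σxy = 482.6
nΣxy − ΣxΣy = 1930.4 − 1873.98 = 56.42
nΣx² − (Σx)² = 12015.56 − 11599.29 = 416.27; nΣy² − (Σy)² = 324.08 − 302.76 = 21.32
r = 56.42 / √(416.27 × 21.32) = 56.42 / 94.2066 ≈ 0.5989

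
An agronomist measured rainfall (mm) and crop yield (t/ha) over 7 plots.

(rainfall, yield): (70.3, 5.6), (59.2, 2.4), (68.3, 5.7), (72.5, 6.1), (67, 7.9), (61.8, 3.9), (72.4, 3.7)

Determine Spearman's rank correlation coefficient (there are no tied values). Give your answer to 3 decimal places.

0.357

Rank rainfall: 5, 1, 4, 7, 3, 2, 6
Rank yield: 4, 1, 5, 6, 7, 3, 2
d = rank(rainfall) − rank(yield): 1, 0, -1, 1, -4, -1, 4; Σd² = 36
ρ = 1 − 6Σd² / [n(n²−1)] = 1 − 6×36 / (7×48) = 1 − 216/336 ≈ 0.357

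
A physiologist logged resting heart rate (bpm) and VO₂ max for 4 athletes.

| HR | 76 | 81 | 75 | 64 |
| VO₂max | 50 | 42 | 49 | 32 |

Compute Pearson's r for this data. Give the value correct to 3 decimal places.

n = 4, Σx = 296, Σy = 173, Σx² = 22058, Σy² = 7689, Σxy = 12925
nΣxy − ΣxΣy = 51700 − 51208 = 492
nΣx² − (Σx)² = 88232 − 87616 = 616; nΣy² − (Σy)² = 30756 − 29929 = 827
r = 492 / √(616 × 827) = 492 / 713.7451 ≈ 0.689

0.689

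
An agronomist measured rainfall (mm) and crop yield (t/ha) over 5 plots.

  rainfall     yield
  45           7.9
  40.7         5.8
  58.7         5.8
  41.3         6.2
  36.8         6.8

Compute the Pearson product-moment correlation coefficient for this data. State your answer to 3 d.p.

-0.266

n = 5, Σx = 222.5, Σy = 32.5, Σx² = 10187.11, Σy² = 214.37, Σxy = 1438.32
nΣxy − ΣxΣy = 7191.6 − 7231.25 = -39.65
nΣx² − (Σx)² = 50935.55 − 49506.25 = 1429.3; nΣy² − (Σy)² = 1071.85 − 1056.25 = 15.6
r = -39.65 / √(1429.3 × 15.6) = -39.65 / 149.3221 ≈ -0.266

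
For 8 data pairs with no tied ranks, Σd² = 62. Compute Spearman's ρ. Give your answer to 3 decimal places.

0.262

ρ = 1 − 6Σd² / [n(n²−1)] = 1 − 6×62 / (8×63)
  = 1 − 372/504 = 1 − 0.7381 ≈ 0.262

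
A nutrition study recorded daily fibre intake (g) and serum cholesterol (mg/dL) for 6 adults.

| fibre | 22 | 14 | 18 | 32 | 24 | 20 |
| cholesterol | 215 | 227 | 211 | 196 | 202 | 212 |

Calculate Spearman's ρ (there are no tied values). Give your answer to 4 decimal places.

Rank fibre: 4, 1, 2, 6, 5, 3
Rank cholesterol: 5, 6, 3, 1, 2, 4
d = rank(fibre) − rank(cholesterol): -1, -5, -1, 5, 3, -1; Σd² = 62
ρ = 1 − 6Σd² / [n(n²−1)] = 1 − 6×62 / (6×35) = 1 − 372/210 ≈ -0.7714

-0.7714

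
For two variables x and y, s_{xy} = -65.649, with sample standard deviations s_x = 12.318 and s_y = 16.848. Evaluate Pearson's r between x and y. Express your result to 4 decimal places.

r = Cov(x,y) / (s_x · s_y) = -65.649 / (12.318 × 16.848)
  = -65.649 / 207.5337 ≈ -0.3163

-0.3163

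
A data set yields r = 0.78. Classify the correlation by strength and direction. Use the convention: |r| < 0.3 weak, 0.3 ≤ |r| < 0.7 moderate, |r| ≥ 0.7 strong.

strong positive

r = 0.78 > 0 so the relationship is positive.
|r| = 0.78, which falls in the strong range.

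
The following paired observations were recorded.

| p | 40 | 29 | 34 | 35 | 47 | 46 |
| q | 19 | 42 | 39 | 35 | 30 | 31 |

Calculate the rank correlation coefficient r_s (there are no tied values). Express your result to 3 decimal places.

-0.829

Rank p: 4, 1, 2, 3, 6, 5
Rank q: 1, 6, 5, 4, 2, 3
d = rank(p) − rank(q): 3, -5, -3, -1, 4, 2; Σd² = 64
ρ = 1 − 6Σd² / [n(n²−1)] = 1 − 6×64 / (6×35) = 1 − 384/210 ≈ -0.829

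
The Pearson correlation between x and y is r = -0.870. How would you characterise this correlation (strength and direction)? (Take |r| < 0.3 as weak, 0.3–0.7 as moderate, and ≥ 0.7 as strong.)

strong negative

r = -0.870 < 0 so the relationship is negative.
|r| = 0.870, which falls in the strong range.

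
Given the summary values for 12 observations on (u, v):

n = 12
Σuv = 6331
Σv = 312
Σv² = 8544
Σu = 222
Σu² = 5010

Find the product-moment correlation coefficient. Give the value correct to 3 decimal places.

r = (nΣuv − ΣuΣv) / √[(nΣu² − (Σu)²)(nΣv² − (Σv)²)]
Numerator: 12×6331 − 222×312 = 6708
Denominator: √[(60120 − 49284)(102528 − 97344)] = √[10836 × 5184] = 7494.9199
r = 6708 / 7494.9199 ≈ 0.895

0.895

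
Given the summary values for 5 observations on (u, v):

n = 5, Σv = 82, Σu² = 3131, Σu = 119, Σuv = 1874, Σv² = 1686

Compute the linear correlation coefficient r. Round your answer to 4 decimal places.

r = (nΣuv − ΣuΣv) / √[(nΣu² − (Σu)²)(nΣv² − (Σv)²)]
Numerator: 5×1874 − 119×82 = -388
Denominator: √[(15655 − 14161)(8430 − 6724)] = √[1494 × 1706] = 1596.4849
r = -388 / 1596.4849 ≈ -0.2430

-0.2430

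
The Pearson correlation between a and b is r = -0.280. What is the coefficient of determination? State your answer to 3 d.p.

r² = (-0.280)² = 0.078

0.078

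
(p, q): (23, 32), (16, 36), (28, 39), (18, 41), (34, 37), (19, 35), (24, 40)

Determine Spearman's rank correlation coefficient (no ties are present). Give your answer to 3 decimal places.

0.107

Rank p: 4, 1, 6, 2, 7, 3, 5
Rank q: 1, 3, 5, 7, 4, 2, 6
d = rank(p) − rank(q): 3, -2, 1, -5, 3, 1, -1; Σd² = 50
ρ = 1 − 6Σd² / [n(n²−1)] = 1 − 6×50 / (7×48) = 1 − 300/336 ≈ 0.107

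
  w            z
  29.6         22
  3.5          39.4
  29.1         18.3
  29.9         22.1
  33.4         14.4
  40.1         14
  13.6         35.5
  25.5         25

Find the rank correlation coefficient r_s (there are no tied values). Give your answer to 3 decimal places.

-0.905

Rank w: 5, 1, 4, 6, 7, 8, 2, 3
Rank z: 4, 8, 3, 5, 2, 1, 7, 6
d = rank(w) − rank(z): 1, -7, 1, 1, 5, 7, -5, -3; Σd² = 160
ρ = 1 − 6Σd² / [n(n²−1)] = 1 − 6×160 / (8×63) = 1 − 960/504 ≈ -0.905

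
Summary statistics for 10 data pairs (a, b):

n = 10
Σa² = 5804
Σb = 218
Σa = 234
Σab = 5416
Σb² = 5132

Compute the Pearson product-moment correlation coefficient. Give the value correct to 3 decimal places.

0.892

r = (nΣab − ΣaΣb) / √[(nΣa² − (Σa)²)(nΣb² − (Σb)²)]
Numerator: 10×5416 − 234×218 = 3148
Denominator: √[(58040 − 54756)(51320 − 47524)] = √[3284 × 3796] = 3530.7314
r = 3148 / 3530.7314 ≈ 0.892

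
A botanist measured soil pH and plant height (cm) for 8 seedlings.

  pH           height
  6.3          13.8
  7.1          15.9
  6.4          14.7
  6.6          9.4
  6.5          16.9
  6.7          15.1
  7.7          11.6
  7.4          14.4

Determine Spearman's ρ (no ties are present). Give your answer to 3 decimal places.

Rank pH: 1, 6, 2, 4, 3, 5, 8, 7
Rank height: 3, 7, 5, 1, 8, 6, 2, 4
d = rank(pH) − rank(height): -2, -1, -3, 3, -5, -1, 6, 3; Σd² = 94
ρ = 1 − 6Σd² / [n(n²−1)] = 1 − 6×94 / (8×63) = 1 − 564/504 ≈ -0.119

-0.119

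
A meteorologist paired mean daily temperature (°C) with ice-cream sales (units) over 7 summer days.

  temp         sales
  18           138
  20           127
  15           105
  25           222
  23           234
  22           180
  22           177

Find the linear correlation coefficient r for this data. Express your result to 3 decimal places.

0.904

n = 7, Σx = 145, Σy = 1183, Σx² = 3071, Σy² = 213967, Σxy = 25385
nΣxy − ΣxΣy = 177695 − 171535 = 6160
nΣx² − (Σx)² = 21497 − 21025 = 472; nΣy² − (Σy)² = 1497769 − 1399489 = 98280
r = 6160 / √(472 × 98280) = 6160 / 6810.8854 ≈ 0.904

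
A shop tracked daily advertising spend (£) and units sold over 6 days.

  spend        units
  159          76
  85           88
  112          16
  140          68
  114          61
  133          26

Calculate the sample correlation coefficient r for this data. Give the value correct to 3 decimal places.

-0.053

n = 6, Σx = 743, Σy = 335, Σx² = 95335, Σy² = 22797, Σxy = 41288
nΣxy − ΣxΣy = 247728 − 248905 = -1177
nΣx² − (Σx)² = 572010 − 552049 = 19961; nΣy² − (Σy)² = 136782 − 112225 = 24557
r = -1177 / √(19961 × 24557) = -1177 / 22140.0605 ≈ -0.053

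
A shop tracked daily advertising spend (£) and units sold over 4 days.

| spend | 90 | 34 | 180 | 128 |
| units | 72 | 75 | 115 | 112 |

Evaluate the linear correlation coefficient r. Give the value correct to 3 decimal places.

0.858

n = 4, Σx = 432, Σy = 374, Σx² = 58040, Σy² = 36578, Σxy = 44066
nΣxy − ΣxΣy = 176264 − 161568 = 14696
nΣx² − (Σx)² = 232160 − 186624 = 45536; nΣy² − (Σy)² = 146312 − 139876 = 6436
r = 14696 / √(45536 × 6436) = 14696 / 17119.2785 ≈ 0.858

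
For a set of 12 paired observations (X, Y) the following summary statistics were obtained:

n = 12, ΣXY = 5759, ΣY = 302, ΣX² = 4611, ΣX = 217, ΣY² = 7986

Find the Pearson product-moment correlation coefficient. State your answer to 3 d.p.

r = (nΣXY − ΣXΣY) / √[(nΣX² − (ΣX)²)(nΣY² − (ΣY)²)]
Numerator: 12×5759 − 217×302 = 3574
Denominator: √[(55332 − 47089)(95832 − 91204)] = √[8243 × 4628] = 6176.4556
r = 3574 / 6176.4556 ≈ 0.579

0.579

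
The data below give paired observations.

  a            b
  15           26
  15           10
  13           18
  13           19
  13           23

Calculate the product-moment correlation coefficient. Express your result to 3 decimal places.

-0.181

n = 5, Σa = 69, Σb = 96, Σa² = 957, Σb² = 1990, Σab = 1320
nΣab − ΣaΣb = 6600 − 6624 = -24
nΣa² − (Σa)² = 4785 − 4761 = 24; nΣb² − (Σb)² = 9950 − 9216 = 734
r = -24 / √(24 × 734) = -24 / 132.7253 ≈ -0.181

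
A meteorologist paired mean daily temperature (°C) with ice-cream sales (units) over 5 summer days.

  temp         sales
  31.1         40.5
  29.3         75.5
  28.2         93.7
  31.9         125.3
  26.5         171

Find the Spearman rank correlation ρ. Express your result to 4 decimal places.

-0.4000

Rank temp: 4, 3, 2, 5, 1
Rank sales: 1, 2, 3, 4, 5
d = rank(temp) − rank(sales): 3, 1, -1, 1, -4; Σd² = 28
ρ = 1 − 6Σd² / [n(n²−1)] = 1 − 6×28 / (5×24) = 1 − 168/120 ≈ -0.4000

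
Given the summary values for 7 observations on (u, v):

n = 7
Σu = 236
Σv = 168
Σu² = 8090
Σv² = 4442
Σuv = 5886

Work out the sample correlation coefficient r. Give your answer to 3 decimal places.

0.949

r = (nΣuv − ΣuΣv) / √[(nΣu² − (Σu)²)(nΣv² − (Σv)²)]
Numerator: 7×5886 − 236×168 = 1554
Denominator: √[(56630 − 55696)(31094 − 28224)] = √[934 × 2870] = 1637.2477
r = 1554 / 1637.2477 ≈ 0.949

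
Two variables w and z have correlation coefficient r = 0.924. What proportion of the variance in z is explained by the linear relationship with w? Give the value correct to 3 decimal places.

0.854

r² = (0.924)² = 0.854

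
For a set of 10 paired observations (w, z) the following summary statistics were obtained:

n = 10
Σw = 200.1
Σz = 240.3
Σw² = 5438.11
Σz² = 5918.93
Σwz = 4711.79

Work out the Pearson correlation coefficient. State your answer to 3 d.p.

-0.212

r = (nΣwz − ΣwΣz) / √[(nΣw² − (Σw)²)(nΣz² − (Σz)²)]
Numerator: 10×4711.79 − 200.1×240.3 = -966.13
Denominator: √[(54381.1 − 40040.01)(59189.3 − 57744.09)] = √[14341.09 × 1445.21] = 4552.5692
r = -966.13 / 4552.5692 ≈ -0.212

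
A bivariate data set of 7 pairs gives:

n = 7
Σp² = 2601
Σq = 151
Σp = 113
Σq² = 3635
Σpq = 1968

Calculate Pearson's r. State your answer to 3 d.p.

r = (nΣpq − ΣpΣq) / √[(nΣp² − (Σp)²)(nΣq² − (Σq)²)]
Numerator: 7×1968 − 113×151 = -3287
Denominator: √[(18207 − 12769)(25445 − 22801)] = √[5438 × 2644] = 3791.8428
r = -3287 / 3791.8428 ≈ -0.867

-0.867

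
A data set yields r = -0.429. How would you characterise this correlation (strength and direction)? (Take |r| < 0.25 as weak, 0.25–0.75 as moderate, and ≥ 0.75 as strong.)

moderate negative

r = -0.429 < 0 so the relationship is negative.
|r| = 0.429, which falls in the moderate range.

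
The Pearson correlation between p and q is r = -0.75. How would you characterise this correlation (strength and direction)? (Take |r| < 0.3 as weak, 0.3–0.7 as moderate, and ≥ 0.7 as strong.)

strong negative

r = -0.75 < 0 so the relationship is negative.
|r| = 0.75, which falls in the strong range.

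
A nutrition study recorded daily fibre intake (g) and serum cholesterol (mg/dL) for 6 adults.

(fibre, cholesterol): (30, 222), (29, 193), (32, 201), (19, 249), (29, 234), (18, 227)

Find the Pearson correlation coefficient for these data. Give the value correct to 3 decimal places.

-0.642

n = 6, Σx = 157, Σy = 1326, Σx² = 4291, Σy² = 295220, Σxy = 34292
nΣxy − ΣxΣy = 205752 − 208182 = -2430
nΣx² − (Σx)² = 25746 − 24649 = 1097; nΣy² − (Σy)² = 1771320 − 1758276 = 13044
r = -2430 / √(1097 × 13044) = -2430 / 3782.7593 ≈ -0.642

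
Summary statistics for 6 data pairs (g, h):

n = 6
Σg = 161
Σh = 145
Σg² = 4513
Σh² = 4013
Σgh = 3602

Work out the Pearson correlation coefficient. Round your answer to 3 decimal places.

r = (nΣgh − ΣgΣh) / √[(nΣg² − (Σg)²)(nΣh² − (Σh)²)]
Numerator: 6×3602 − 161×145 = -1733
Denominator: √[(27078 − 25921)(24078 − 21025)] = √[1157 × 3053] = 1879.4470
r = -1733 / 1879.4470 ≈ -0.922

-0.922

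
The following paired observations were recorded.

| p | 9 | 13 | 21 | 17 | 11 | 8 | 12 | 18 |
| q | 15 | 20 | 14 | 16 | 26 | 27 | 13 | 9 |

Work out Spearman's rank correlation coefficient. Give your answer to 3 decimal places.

-0.619

Rank p: 2, 5, 8, 6, 3, 1, 4, 7
Rank q: 4, 6, 3, 5, 7, 8, 2, 1
d = rank(p) − rank(q): -2, -1, 5, 1, -4, -7, 2, 6; Σd² = 136
ρ = 1 − 6Σd² / [n(n²−1)] = 1 − 6×136 / (8×63) = 1 − 816/504 ≈ -0.619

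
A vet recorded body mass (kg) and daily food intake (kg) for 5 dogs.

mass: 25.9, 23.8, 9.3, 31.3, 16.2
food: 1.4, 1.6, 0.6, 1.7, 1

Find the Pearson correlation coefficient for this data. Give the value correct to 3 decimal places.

n = 5, Σx = 106.5, Σy = 6.3, Σx² = 2565.87, Σy² = 8.77, Σxy = 149.33
nΣxy − ΣxΣy = 746.65 − 670.95 = 75.7
nΣx² − (Σx)² = 12829.35 − 11342.25 = 1487.1; nΣy² − (Σy)² = 43.85 − 39.69 = 4.16
r = 75.7 / √(1487.1 × 4.16) = 75.7 / 78.6533 ≈ 0.962

0.962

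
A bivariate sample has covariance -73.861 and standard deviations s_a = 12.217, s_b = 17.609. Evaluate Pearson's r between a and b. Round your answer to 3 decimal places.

-0.343

r = Cov(a,b) / (s_a · s_b) = -73.861 / (12.217 × 17.609)
  = -73.861 / 215.1292 ≈ -0.343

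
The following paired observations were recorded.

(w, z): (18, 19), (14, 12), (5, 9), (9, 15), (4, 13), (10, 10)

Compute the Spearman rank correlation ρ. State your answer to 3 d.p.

0.371

Rank w: 6, 5, 2, 3, 1, 4
Rank z: 6, 3, 1, 5, 4, 2
d = rank(w) − rank(z): 0, 2, 1, -2, -3, 2; Σd² = 22
ρ = 1 − 6Σd² / [n(n²−1)] = 1 − 6×22 / (6×35) = 1 − 132/210 ≈ 0.371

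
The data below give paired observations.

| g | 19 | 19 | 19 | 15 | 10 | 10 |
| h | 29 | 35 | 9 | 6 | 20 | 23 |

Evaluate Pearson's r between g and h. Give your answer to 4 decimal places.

0.1466

n = 6, Σg = 92, Σh = 122, Σg² = 1508, Σh² = 3112, Σgh = 1907
nΣgh − ΣgΣh = 11442 − 11224 = 218
nΣg² − (Σg)² = 9048 − 8464 = 584; nΣh² − (Σh)² = 18672 − 14884 = 3788
r = 218 / √(584 × 3788) = 218 / 1487.3439 ≈ 0.1466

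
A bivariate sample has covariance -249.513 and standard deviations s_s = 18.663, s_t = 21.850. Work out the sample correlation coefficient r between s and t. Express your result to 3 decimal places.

-0.612

r = Cov(s,t) / (s_s · s_t) = -249.513 / (18.663 × 21.850)
  = -249.513 / 407.7866 ≈ -0.612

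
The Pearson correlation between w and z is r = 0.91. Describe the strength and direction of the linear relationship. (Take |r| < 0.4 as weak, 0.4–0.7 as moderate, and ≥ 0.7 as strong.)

strong positive

r = 0.91 > 0 so the relationship is positive.
|r| = 0.91, which falls in the strong range.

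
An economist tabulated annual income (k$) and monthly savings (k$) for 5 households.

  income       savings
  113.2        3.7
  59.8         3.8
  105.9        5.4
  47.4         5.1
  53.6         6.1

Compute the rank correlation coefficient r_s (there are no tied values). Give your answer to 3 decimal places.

-0.500

Rank income: 5, 3, 4, 1, 2
Rank savings: 1, 2, 4, 3, 5
d = rank(income) − rank(savings): 4, 1, 0, -2, -3; Σd² = 30
ρ = 1 − 6Σd² / [n(n²−1)] = 1 − 6×30 / (5×24) = 1 − 180/120 ≈ -0.500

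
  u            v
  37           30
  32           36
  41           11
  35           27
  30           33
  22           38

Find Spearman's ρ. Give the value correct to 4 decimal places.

-0.8857

Rank u: 5, 3, 6, 4, 2, 1
Rank v: 3, 5, 1, 2, 4, 6
d = rank(u) − rank(v): 2, -2, 5, 2, -2, -5; Σd² = 66
ρ = 1 − 6Σd² / [n(n²−1)] = 1 − 6×66 / (6×35) = 1 − 396/210 ≈ -0.8857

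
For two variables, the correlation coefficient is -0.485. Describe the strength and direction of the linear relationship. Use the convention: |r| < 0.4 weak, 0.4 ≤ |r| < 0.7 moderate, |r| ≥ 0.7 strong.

moderate negative

r = -0.485 < 0 so the relationship is negative.
|r| = 0.485, which falls in the moderate range.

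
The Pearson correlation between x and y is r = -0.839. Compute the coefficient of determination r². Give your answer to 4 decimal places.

r² = (-0.839)² = 0.7039

0.7039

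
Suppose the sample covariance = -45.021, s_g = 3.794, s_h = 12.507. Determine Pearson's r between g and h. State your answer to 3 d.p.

-0.949

r = Cov(g,h) / (s_g · s_h) = -45.021 / (3.794 × 12.507)
  = -45.021 / 47.4516 ≈ -0.949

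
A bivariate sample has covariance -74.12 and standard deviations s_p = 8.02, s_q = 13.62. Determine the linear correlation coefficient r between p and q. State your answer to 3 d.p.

r = Cov(p,q) / (s_p · s_q) = -74.12 / (8.02 × 13.62)
  = -74.12 / 109.2324 ≈ -0.679

-0.679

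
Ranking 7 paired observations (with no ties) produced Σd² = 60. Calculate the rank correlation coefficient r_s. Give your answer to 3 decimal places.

-0.071

ρ = 1 − 6Σd² / [n(n²−1)] = 1 − 6×60 / (7×48)
  = 1 − 360/336 = 1 − 1.0714 ≈ -0.071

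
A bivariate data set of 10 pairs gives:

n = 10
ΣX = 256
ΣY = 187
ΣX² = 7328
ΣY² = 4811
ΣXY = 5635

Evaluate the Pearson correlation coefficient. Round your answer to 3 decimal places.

r = (nΣXY − ΣXΣY) / √[(nΣX² − (ΣX)²)(nΣY² − (ΣY)²)]
Numerator: 10×5635 − 256×187 = 8478
Denominator: √[(73280 − 65536)(48110 − 34969)] = √[7744 × 13141] = 10087.8097
r = 8478 / 10087.8097 ≈ 0.840

0.840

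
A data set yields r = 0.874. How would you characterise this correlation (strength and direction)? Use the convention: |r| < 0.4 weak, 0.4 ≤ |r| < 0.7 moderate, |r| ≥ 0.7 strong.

r = 0.874 > 0 so the relationship is positive.
|r| = 0.874, which falls in the strong range.

strong positive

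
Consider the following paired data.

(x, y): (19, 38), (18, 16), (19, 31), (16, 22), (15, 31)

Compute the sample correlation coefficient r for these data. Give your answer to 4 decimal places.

0.2363

n = 5, Σx = 87, Σy = 138, Σx² = 1527, Σy² = 4106, Σxy = 2416
nΣxy − ΣxΣy = 12080 − 12006 = 74
nΣx² − (Σx)² = 7635 − 7569 = 66; nΣy² − (Σy)² = 20530 − 19044 = 1486
r = 74 / √(66 × 1486) = 74 / 313.1709 ≈ 0.2363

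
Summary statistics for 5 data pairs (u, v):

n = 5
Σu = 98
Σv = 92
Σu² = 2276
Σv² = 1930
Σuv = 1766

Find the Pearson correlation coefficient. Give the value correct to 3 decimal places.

r = (nΣuv − ΣuΣv) / √[(nΣu² − (Σu)²)(nΣv² − (Σv)²)]
Numerator: 5×1766 − 98×92 = -186
Denominator: √[(11380 − 9604)(9650 − 8464)] = √[1776 × 1186] = 1451.3222
r = -186 / 1451.3222 ≈ -0.128

-0.128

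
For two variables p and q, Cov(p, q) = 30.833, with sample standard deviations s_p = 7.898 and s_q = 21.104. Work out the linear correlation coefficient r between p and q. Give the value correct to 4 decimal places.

r = Cov(p,q) / (s_p · s_q) = 30.833 / (7.898 × 21.104)
  = 30.833 / 166.6794 ≈ 0.1850

0.1850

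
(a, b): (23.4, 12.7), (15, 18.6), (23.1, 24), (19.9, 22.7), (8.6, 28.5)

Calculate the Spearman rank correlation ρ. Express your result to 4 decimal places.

-0.6000

Rank a: 5, 2, 4, 3, 1
Rank b: 1, 2, 4, 3, 5
d = rank(a) − rank(b): 4, 0, 0, 0, -4; Σd² = 32
ρ = 1 − 6Σd² / [n(n²−1)] = 1 − 6×32 / (5×24) = 1 − 192/120 ≈ -0.6000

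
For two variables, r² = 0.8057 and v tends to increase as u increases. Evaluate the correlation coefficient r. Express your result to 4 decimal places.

|r| = √0.8057 = 0.8976
The association is positive, so r = 0.8976.

0.8976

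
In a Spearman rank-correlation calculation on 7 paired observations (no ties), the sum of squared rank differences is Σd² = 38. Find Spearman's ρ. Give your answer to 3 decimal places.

ρ = 1 − 6Σd² / [n(n²−1)] = 1 − 6×38 / (7×48)
  = 1 − 228/336 = 1 − 0.6786 ≈ 0.321

0.321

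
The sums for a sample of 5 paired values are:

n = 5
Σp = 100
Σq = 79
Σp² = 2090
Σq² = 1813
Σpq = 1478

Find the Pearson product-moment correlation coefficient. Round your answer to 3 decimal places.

r = (nΣpq − ΣpΣq) / √[(nΣp² − (Σp)²)(nΣq² − (Σq)²)]
Numerator: 5×1478 − 100×79 = -510
Denominator: √[(10450 − 10000)(9065 − 6241)] = √[450 × 2824] = 1127.2977
r = -510 / 1127.2977 ≈ -0.452

-0.452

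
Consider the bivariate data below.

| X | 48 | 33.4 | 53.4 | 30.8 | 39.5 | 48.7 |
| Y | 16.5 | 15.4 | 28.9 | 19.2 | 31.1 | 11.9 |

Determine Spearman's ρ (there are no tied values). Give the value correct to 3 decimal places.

Rank X: 4, 2, 6, 1, 3, 5
Rank Y: 3, 2, 5, 4, 6, 1
d = rank(X) − rank(Y): 1, 0, 1, -3, -3, 4; Σd² = 36
ρ = 1 − 6Σd² / [n(n²−1)] = 1 − 6×36 / (6×35) = 1 − 216/210 ≈ -0.029

-0.029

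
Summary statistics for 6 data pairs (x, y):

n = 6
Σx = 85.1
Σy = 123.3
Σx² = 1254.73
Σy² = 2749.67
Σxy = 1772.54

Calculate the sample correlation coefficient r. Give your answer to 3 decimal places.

0.234

r = (nΣxy − ΣxΣy) / √[(nΣx² − (Σx)²)(nΣy² − (Σy)²)]
Numerator: 6×1772.54 − 85.1×123.3 = 142.41
Denominator: √[(7528.38 − 7242.01)(16498.02 − 15202.89)] = √[286.37 × 1295.13] = 609.0044
r = 142.41 / 609.0044 ≈ 0.234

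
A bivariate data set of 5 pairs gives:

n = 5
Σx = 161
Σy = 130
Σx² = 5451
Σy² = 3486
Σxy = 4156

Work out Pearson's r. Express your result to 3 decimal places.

r = (nΣxy − ΣxΣy) / √[(nΣx² − (Σx)²)(nΣy² − (Σy)²)]
Numerator: 5×4156 − 161×130 = -150
Denominator: √[(27255 − 25921)(17430 − 16900)] = √[1334 × 530] = 840.8448
r = -150 / 840.8448 ≈ -0.178

-0.178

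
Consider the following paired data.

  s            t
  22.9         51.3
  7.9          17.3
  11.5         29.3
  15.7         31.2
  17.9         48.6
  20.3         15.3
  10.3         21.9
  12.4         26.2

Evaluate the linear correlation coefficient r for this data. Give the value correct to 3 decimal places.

n = 8, Σs = 118.9, Σt = 241.1, Σs² = 1957.91, Σt² = 8525.01, Σst = 3869.21
nΣst − ΣsΣt = 30953.68 − 28666.79 = 2286.89
nΣs² − (Σs)² = 15663.28 − 14137.21 = 1526.07; nΣt² − (Σt)² = 68200.08 − 58129.21 = 10070.87
r = 2286.89 / √(1526.07 × 10070.87) = 2286.89 / 3920.3128 ≈ 0.583

0.583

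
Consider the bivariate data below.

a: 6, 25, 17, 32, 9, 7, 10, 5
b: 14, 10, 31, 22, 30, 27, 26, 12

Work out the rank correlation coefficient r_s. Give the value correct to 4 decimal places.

Rank a: 2, 7, 6, 8, 4, 3, 5, 1
Rank b: 3, 1, 8, 4, 7, 6, 5, 2
d = rank(a) − rank(b): -1, 6, -2, 4, -3, -3, 0, -1; Σd² = 76
ρ = 1 − 6Σd² / [n(n²−1)] = 1 − 6×76 / (8×63) = 1 − 456/504 ≈ 0.0952

0.0952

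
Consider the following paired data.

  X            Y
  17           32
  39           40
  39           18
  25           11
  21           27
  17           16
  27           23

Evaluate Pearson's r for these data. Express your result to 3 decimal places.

n = 7, ΣX = 185, ΣY = 167, ΣX² = 5415, ΣY² = 4583, ΣXY = 4541
nΣXY − ΣXΣY = 31787 − 30895 = 892
nΣX² − (ΣX)² = 37905 − 34225 = 3680; nΣY² − (ΣY)² = 32081 − 27889 = 4192
r = 892 / √(3680 × 4192) = 892 / 3927.6660 ≈ 0.227

0.227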